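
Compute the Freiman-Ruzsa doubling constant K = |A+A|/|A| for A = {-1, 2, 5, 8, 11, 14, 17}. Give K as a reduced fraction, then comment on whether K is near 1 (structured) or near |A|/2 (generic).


|A| = 7.
Compute A + A by enumerating all 49 pairs.
A + A = {-2, 1, 4, 7, 10, 13, 16, 19, 22, 25, 28, 31, 34}, so |A + A| = 13.
K = |A + A| / |A| = 13/7 (already in lowest terms) ≈ 1.8571.
Reference: AP of size 7 gives K = 13/7 ≈ 1.8571; a fully generic set of size 7 gives K ≈ 4.0000.

|A| = 7, |A + A| = 13, K = 13/7.


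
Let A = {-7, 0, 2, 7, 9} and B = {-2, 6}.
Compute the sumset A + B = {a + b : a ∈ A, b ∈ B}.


A + B = {a + b : a ∈ A, b ∈ B}.
Enumerate all |A|·|B| = 5·2 = 10 pairs (a, b) and collect distinct sums.
a = -7: -7+-2=-9, -7+6=-1
a = 0: 0+-2=-2, 0+6=6
a = 2: 2+-2=0, 2+6=8
a = 7: 7+-2=5, 7+6=13
a = 9: 9+-2=7, 9+6=15
Collecting distinct sums: A + B = {-9, -2, -1, 0, 5, 6, 7, 8, 13, 15}
|A + B| = 10

A + B = {-9, -2, -1, 0, 5, 6, 7, 8, 13, 15}


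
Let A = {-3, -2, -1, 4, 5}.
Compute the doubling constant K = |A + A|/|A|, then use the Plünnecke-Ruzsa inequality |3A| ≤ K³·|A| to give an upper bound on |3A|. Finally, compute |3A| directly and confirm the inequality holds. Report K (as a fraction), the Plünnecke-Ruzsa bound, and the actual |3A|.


|A| = 5.
Step 1: Compute A + A by enumerating all 25 pairs.
A + A = {-6, -5, -4, -3, -2, 1, 2, 3, 4, 8, 9, 10}, so |A + A| = 12.
Step 2: Doubling constant K = |A + A|/|A| = 12/5 = 12/5 ≈ 2.4000.
Step 3: Plünnecke-Ruzsa gives |3A| ≤ K³·|A| = (2.4000)³ · 5 ≈ 69.1200.
Step 4: Compute 3A = A + A + A directly by enumerating all triples (a,b,c) ∈ A³; |3A| = 22.
Step 5: Check 22 ≤ 69.1200? Yes ✓.

K = 12/5, Plünnecke-Ruzsa bound K³|A| ≈ 69.1200, |3A| = 22, inequality holds.


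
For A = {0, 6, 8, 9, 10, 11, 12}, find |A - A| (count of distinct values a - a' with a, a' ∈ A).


A - A = {a - a' : a, a' ∈ A}; |A| = 7.
Bounds: 2|A|-1 ≤ |A - A| ≤ |A|² - |A| + 1, i.e. 13 ≤ |A - A| ≤ 43.
Note: 0 ∈ A - A always (from a - a). The set is symmetric: if d ∈ A - A then -d ∈ A - A.
Enumerate nonzero differences d = a - a' with a > a' (then include -d):
Positive differences: {1, 2, 3, 4, 5, 6, 8, 9, 10, 11, 12}
Full difference set: {0} ∪ (positive diffs) ∪ (negative diffs).
|A - A| = 1 + 2·11 = 23 (matches direct enumeration: 23).

|A - A| = 23


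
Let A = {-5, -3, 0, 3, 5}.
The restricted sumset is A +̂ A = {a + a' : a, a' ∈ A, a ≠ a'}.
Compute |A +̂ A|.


Restricted sumset: A +̂ A = {a + a' : a ∈ A, a' ∈ A, a ≠ a'}.
Equivalently, take A + A and drop any sum 2a that is achievable ONLY as a + a for a ∈ A (i.e. sums representable only with equal summands).
Enumerate pairs (a, a') with a < a' (symmetric, so each unordered pair gives one sum; this covers all a ≠ a'):
  -5 + -3 = -8
  -5 + 0 = -5
  -5 + 3 = -2
  -5 + 5 = 0
  -3 + 0 = -3
  -3 + 3 = 0
  -3 + 5 = 2
  0 + 3 = 3
  0 + 5 = 5
  3 + 5 = 8
Collected distinct sums: {-8, -5, -3, -2, 0, 2, 3, 5, 8}
|A +̂ A| = 9
(Reference bound: |A +̂ A| ≥ 2|A| - 3 for |A| ≥ 2, with |A| = 5 giving ≥ 7.)

|A +̂ A| = 9


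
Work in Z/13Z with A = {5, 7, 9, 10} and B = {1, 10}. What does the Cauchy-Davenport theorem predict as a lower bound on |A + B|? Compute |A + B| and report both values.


Cauchy-Davenport: |A + B| ≥ min(p, |A| + |B| - 1) for A, B nonempty in Z/pZ.
|A| = 4, |B| = 2, p = 13.
CD lower bound = min(13, 4 + 2 - 1) = min(13, 5) = 5.
Compute A + B mod 13 directly:
a = 5: 5+1=6, 5+10=2
a = 7: 7+1=8, 7+10=4
a = 9: 9+1=10, 9+10=6
a = 10: 10+1=11, 10+10=7
A + B = {2, 4, 6, 7, 8, 10, 11}, so |A + B| = 7.
Verify: 7 ≥ 5? Yes ✓.

CD lower bound = 5, actual |A + B| = 7.


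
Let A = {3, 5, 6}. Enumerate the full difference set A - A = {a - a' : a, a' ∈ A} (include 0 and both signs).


A - A = {a - a' : a, a' ∈ A}.
Compute a - a' for each ordered pair (a, a'):
a = 3: 3-3=0, 3-5=-2, 3-6=-3
a = 5: 5-3=2, 5-5=0, 5-6=-1
a = 6: 6-3=3, 6-5=1, 6-6=0
Collecting distinct values (and noting 0 appears from a-a):
A - A = {-3, -2, -1, 0, 1, 2, 3}
|A - A| = 7

A - A = {-3, -2, -1, 0, 1, 2, 3}


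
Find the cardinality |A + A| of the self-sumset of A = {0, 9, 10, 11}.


A + A = {a + a' : a, a' ∈ A}; |A| = 4.
General bounds: 2|A| - 1 ≤ |A + A| ≤ |A|(|A|+1)/2, i.e. 7 ≤ |A + A| ≤ 10.
Lower bound 2|A|-1 is attained iff A is an arithmetic progression.
Enumerate sums a + a' for a ≤ a' (symmetric, so this suffices):
a = 0: 0+0=0, 0+9=9, 0+10=10, 0+11=11
a = 9: 9+9=18, 9+10=19, 9+11=20
a = 10: 10+10=20, 10+11=21
a = 11: 11+11=22
Distinct sums: {0, 9, 10, 11, 18, 19, 20, 21, 22}
|A + A| = 9

|A + A| = 9


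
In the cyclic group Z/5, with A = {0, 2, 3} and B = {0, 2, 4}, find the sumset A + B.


Work in Z/5Z: reduce every sum a + b modulo 5.
Enumerate all 9 pairs:
a = 0: 0+0=0, 0+2=2, 0+4=4
a = 2: 2+0=2, 2+2=4, 2+4=1
a = 3: 3+0=3, 3+2=0, 3+4=2
Distinct residues collected: {0, 1, 2, 3, 4}
|A + B| = 5 (out of 5 total residues).

A + B = {0, 1, 2, 3, 4}


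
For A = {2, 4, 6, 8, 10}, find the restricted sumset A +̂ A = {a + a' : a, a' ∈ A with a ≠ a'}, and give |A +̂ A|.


Restricted sumset: A +̂ A = {a + a' : a ∈ A, a' ∈ A, a ≠ a'}.
Equivalently, take A + A and drop any sum 2a that is achievable ONLY as a + a for a ∈ A (i.e. sums representable only with equal summands).
Enumerate pairs (a, a') with a < a' (symmetric, so each unordered pair gives one sum; this covers all a ≠ a'):
  2 + 4 = 6
  2 + 6 = 8
  2 + 8 = 10
  2 + 10 = 12
  4 + 6 = 10
  4 + 8 = 12
  4 + 10 = 14
  6 + 8 = 14
  6 + 10 = 16
  8 + 10 = 18
Collected distinct sums: {6, 8, 10, 12, 14, 16, 18}
|A +̂ A| = 7
(Reference bound: |A +̂ A| ≥ 2|A| - 3 for |A| ≥ 2, with |A| = 5 giving ≥ 7.)

|A +̂ A| = 7


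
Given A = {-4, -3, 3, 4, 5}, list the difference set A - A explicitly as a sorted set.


A - A = {a - a' : a, a' ∈ A}.
Compute a - a' for each ordered pair (a, a'):
a = -4: -4--4=0, -4--3=-1, -4-3=-7, -4-4=-8, -4-5=-9
a = -3: -3--4=1, -3--3=0, -3-3=-6, -3-4=-7, -3-5=-8
a = 3: 3--4=7, 3--3=6, 3-3=0, 3-4=-1, 3-5=-2
a = 4: 4--4=8, 4--3=7, 4-3=1, 4-4=0, 4-5=-1
a = 5: 5--4=9, 5--3=8, 5-3=2, 5-4=1, 5-5=0
Collecting distinct values (and noting 0 appears from a-a):
A - A = {-9, -8, -7, -6, -2, -1, 0, 1, 2, 6, 7, 8, 9}
|A - A| = 13

A - A = {-9, -8, -7, -6, -2, -1, 0, 1, 2, 6, 7, 8, 9}


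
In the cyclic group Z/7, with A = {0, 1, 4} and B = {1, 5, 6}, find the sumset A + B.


Work in Z/7Z: reduce every sum a + b modulo 7.
Enumerate all 9 pairs:
a = 0: 0+1=1, 0+5=5, 0+6=6
a = 1: 1+1=2, 1+5=6, 1+6=0
a = 4: 4+1=5, 4+5=2, 4+6=3
Distinct residues collected: {0, 1, 2, 3, 5, 6}
|A + B| = 6 (out of 7 total residues).

A + B = {0, 1, 2, 3, 5, 6}


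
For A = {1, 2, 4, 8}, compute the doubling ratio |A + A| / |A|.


|A| = 4.
Compute A + A by enumerating all 16 pairs.
A + A = {2, 3, 4, 5, 6, 8, 9, 10, 12, 16}, so |A + A| = 10.
K = |A + A| / |A| = 10/4 = 5/2 ≈ 2.5000.
Reference: AP of size 4 gives K = 7/4 ≈ 1.7500; a fully generic set of size 4 gives K ≈ 2.5000.

|A| = 4, |A + A| = 10, K = 10/4 = 5/2.


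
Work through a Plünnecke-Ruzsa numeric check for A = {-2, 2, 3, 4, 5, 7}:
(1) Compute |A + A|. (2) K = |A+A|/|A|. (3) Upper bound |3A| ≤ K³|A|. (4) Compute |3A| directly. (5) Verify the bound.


|A| = 6.
Step 1: Compute A + A by enumerating all 36 pairs.
A + A = {-4, 0, 1, 2, 3, 4, 5, 6, 7, 8, 9, 10, 11, 12, 14}, so |A + A| = 15.
Step 2: Doubling constant K = |A + A|/|A| = 15/6 = 15/6 ≈ 2.5000.
Step 3: Plünnecke-Ruzsa gives |3A| ≤ K³·|A| = (2.5000)³ · 6 ≈ 93.7500.
Step 4: Compute 3A = A + A + A directly by enumerating all triples (a,b,c) ∈ A³; |3A| = 24.
Step 5: Check 24 ≤ 93.7500? Yes ✓.

K = 15/6, Plünnecke-Ruzsa bound K³|A| ≈ 93.7500, |3A| = 24, inequality holds.


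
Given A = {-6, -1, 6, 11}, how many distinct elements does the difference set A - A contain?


A - A = {a - a' : a, a' ∈ A}; |A| = 4.
Bounds: 2|A|-1 ≤ |A - A| ≤ |A|² - |A| + 1, i.e. 7 ≤ |A - A| ≤ 13.
Note: 0 ∈ A - A always (from a - a). The set is symmetric: if d ∈ A - A then -d ∈ A - A.
Enumerate nonzero differences d = a - a' with a > a' (then include -d):
Positive differences: {5, 7, 12, 17}
Full difference set: {0} ∪ (positive diffs) ∪ (negative diffs).
|A - A| = 1 + 2·4 = 9 (matches direct enumeration: 9).

|A - A| = 9


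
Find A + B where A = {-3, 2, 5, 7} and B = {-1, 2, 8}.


A + B = {a + b : a ∈ A, b ∈ B}.
Enumerate all |A|·|B| = 4·3 = 12 pairs (a, b) and collect distinct sums.
a = -3: -3+-1=-4, -3+2=-1, -3+8=5
a = 2: 2+-1=1, 2+2=4, 2+8=10
a = 5: 5+-1=4, 5+2=7, 5+8=13
a = 7: 7+-1=6, 7+2=9, 7+8=15
Collecting distinct sums: A + B = {-4, -1, 1, 4, 5, 6, 7, 9, 10, 13, 15}
|A + B| = 11

A + B = {-4, -1, 1, 4, 5, 6, 7, 9, 10, 13, 15}


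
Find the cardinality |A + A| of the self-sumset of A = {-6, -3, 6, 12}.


A + A = {a + a' : a, a' ∈ A}; |A| = 4.
General bounds: 2|A| - 1 ≤ |A + A| ≤ |A|(|A|+1)/2, i.e. 7 ≤ |A + A| ≤ 10.
Lower bound 2|A|-1 is attained iff A is an arithmetic progression.
Enumerate sums a + a' for a ≤ a' (symmetric, so this suffices):
a = -6: -6+-6=-12, -6+-3=-9, -6+6=0, -6+12=6
a = -3: -3+-3=-6, -3+6=3, -3+12=9
a = 6: 6+6=12, 6+12=18
a = 12: 12+12=24
Distinct sums: {-12, -9, -6, 0, 3, 6, 9, 12, 18, 24}
|A + A| = 10

|A + A| = 10


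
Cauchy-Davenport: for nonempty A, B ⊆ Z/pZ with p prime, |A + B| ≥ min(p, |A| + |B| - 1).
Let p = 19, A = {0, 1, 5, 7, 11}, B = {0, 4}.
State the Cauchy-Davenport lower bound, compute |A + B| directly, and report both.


Cauchy-Davenport: |A + B| ≥ min(p, |A| + |B| - 1) for A, B nonempty in Z/pZ.
|A| = 5, |B| = 2, p = 19.
CD lower bound = min(19, 5 + 2 - 1) = min(19, 6) = 6.
Compute A + B mod 19 directly:
a = 0: 0+0=0, 0+4=4
a = 1: 1+0=1, 1+4=5
a = 5: 5+0=5, 5+4=9
a = 7: 7+0=7, 7+4=11
a = 11: 11+0=11, 11+4=15
A + B = {0, 1, 4, 5, 7, 9, 11, 15}, so |A + B| = 8.
Verify: 8 ≥ 6? Yes ✓.

CD lower bound = 6, actual |A + B| = 8.


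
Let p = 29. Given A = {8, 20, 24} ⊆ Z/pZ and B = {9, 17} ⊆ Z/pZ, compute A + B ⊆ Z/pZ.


Work in Z/29Z: reduce every sum a + b modulo 29.
Enumerate all 6 pairs:
a = 8: 8+9=17, 8+17=25
a = 20: 20+9=0, 20+17=8
a = 24: 24+9=4, 24+17=12
Distinct residues collected: {0, 4, 8, 12, 17, 25}
|A + B| = 6 (out of 29 total residues).

A + B = {0, 4, 8, 12, 17, 25}


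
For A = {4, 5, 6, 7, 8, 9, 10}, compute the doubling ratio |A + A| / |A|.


|A| = 7.
Compute A + A by enumerating all 49 pairs.
A + A = {8, 9, 10, 11, 12, 13, 14, 15, 16, 17, 18, 19, 20}, so |A + A| = 13.
K = |A + A| / |A| = 13/7 (already in lowest terms) ≈ 1.8571.
Reference: AP of size 7 gives K = 13/7 ≈ 1.8571; a fully generic set of size 7 gives K ≈ 4.0000.

|A| = 7, |A + A| = 13, K = 13/7.


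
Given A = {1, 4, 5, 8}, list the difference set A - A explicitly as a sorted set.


A - A = {a - a' : a, a' ∈ A}.
Compute a - a' for each ordered pair (a, a'):
a = 1: 1-1=0, 1-4=-3, 1-5=-4, 1-8=-7
a = 4: 4-1=3, 4-4=0, 4-5=-1, 4-8=-4
a = 5: 5-1=4, 5-4=1, 5-5=0, 5-8=-3
a = 8: 8-1=7, 8-4=4, 8-5=3, 8-8=0
Collecting distinct values (and noting 0 appears from a-a):
A - A = {-7, -4, -3, -1, 0, 1, 3, 4, 7}
|A - A| = 9

A - A = {-7, -4, -3, -1, 0, 1, 3, 4, 7}


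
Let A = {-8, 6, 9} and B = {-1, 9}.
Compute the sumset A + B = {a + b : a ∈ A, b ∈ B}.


A + B = {a + b : a ∈ A, b ∈ B}.
Enumerate all |A|·|B| = 3·2 = 6 pairs (a, b) and collect distinct sums.
a = -8: -8+-1=-9, -8+9=1
a = 6: 6+-1=5, 6+9=15
a = 9: 9+-1=8, 9+9=18
Collecting distinct sums: A + B = {-9, 1, 5, 8, 15, 18}
|A + B| = 6

A + B = {-9, 1, 5, 8, 15, 18}


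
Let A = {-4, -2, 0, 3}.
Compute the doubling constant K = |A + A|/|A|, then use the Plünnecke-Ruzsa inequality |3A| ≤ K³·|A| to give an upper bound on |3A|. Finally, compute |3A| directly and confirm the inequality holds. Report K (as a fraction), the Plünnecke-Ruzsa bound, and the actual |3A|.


|A| = 4.
Step 1: Compute A + A by enumerating all 16 pairs.
A + A = {-8, -6, -4, -2, -1, 0, 1, 3, 6}, so |A + A| = 9.
Step 2: Doubling constant K = |A + A|/|A| = 9/4 = 9/4 ≈ 2.2500.
Step 3: Plünnecke-Ruzsa gives |3A| ≤ K³·|A| = (2.2500)³ · 4 ≈ 45.5625.
Step 4: Compute 3A = A + A + A directly by enumerating all triples (a,b,c) ∈ A³; |3A| = 16.
Step 5: Check 16 ≤ 45.5625? Yes ✓.

K = 9/4, Plünnecke-Ruzsa bound K³|A| ≈ 45.5625, |3A| = 16, inequality holds.


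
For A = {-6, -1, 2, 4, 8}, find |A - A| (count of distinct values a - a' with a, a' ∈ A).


A - A = {a - a' : a, a' ∈ A}; |A| = 5.
Bounds: 2|A|-1 ≤ |A - A| ≤ |A|² - |A| + 1, i.e. 9 ≤ |A - A| ≤ 21.
Note: 0 ∈ A - A always (from a - a). The set is symmetric: if d ∈ A - A then -d ∈ A - A.
Enumerate nonzero differences d = a - a' with a > a' (then include -d):
Positive differences: {2, 3, 4, 5, 6, 8, 9, 10, 14}
Full difference set: {0} ∪ (positive diffs) ∪ (negative diffs).
|A - A| = 1 + 2·9 = 19 (matches direct enumeration: 19).

|A - A| = 19


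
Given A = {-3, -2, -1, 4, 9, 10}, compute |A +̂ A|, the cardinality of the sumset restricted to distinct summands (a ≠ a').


Restricted sumset: A +̂ A = {a + a' : a ∈ A, a' ∈ A, a ≠ a'}.
Equivalently, take A + A and drop any sum 2a that is achievable ONLY as a + a for a ∈ A (i.e. sums representable only with equal summands).
Enumerate pairs (a, a') with a < a' (symmetric, so each unordered pair gives one sum; this covers all a ≠ a'):
  -3 + -2 = -5
  -3 + -1 = -4
  -3 + 4 = 1
  -3 + 9 = 6
  -3 + 10 = 7
  -2 + -1 = -3
  -2 + 4 = 2
  -2 + 9 = 7
  -2 + 10 = 8
  -1 + 4 = 3
  -1 + 9 = 8
  -1 + 10 = 9
  4 + 9 = 13
  4 + 10 = 14
  9 + 10 = 19
Collected distinct sums: {-5, -4, -3, 1, 2, 3, 6, 7, 8, 9, 13, 14, 19}
|A +̂ A| = 13
(Reference bound: |A +̂ A| ≥ 2|A| - 3 for |A| ≥ 2, with |A| = 6 giving ≥ 9.)

|A +̂ A| = 13


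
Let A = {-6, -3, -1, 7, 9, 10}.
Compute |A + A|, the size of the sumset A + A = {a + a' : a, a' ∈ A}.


A + A = {a + a' : a, a' ∈ A}; |A| = 6.
General bounds: 2|A| - 1 ≤ |A + A| ≤ |A|(|A|+1)/2, i.e. 11 ≤ |A + A| ≤ 21.
Lower bound 2|A|-1 is attained iff A is an arithmetic progression.
Enumerate sums a + a' for a ≤ a' (symmetric, so this suffices):
a = -6: -6+-6=-12, -6+-3=-9, -6+-1=-7, -6+7=1, -6+9=3, -6+10=4
a = -3: -3+-3=-6, -3+-1=-4, -3+7=4, -3+9=6, -3+10=7
a = -1: -1+-1=-2, -1+7=6, -1+9=8, -1+10=9
a = 7: 7+7=14, 7+9=16, 7+10=17
a = 9: 9+9=18, 9+10=19
a = 10: 10+10=20
Distinct sums: {-12, -9, -7, -6, -4, -2, 1, 3, 4, 6, 7, 8, 9, 14, 16, 17, 18, 19, 20}
|A + A| = 19

|A + A| = 19


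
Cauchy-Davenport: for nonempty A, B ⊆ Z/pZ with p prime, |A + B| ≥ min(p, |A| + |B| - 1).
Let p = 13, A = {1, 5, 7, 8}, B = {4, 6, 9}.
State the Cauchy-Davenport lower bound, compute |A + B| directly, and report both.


Cauchy-Davenport: |A + B| ≥ min(p, |A| + |B| - 1) for A, B nonempty in Z/pZ.
|A| = 4, |B| = 3, p = 13.
CD lower bound = min(13, 4 + 3 - 1) = min(13, 6) = 6.
Compute A + B mod 13 directly:
a = 1: 1+4=5, 1+6=7, 1+9=10
a = 5: 5+4=9, 5+6=11, 5+9=1
a = 7: 7+4=11, 7+6=0, 7+9=3
a = 8: 8+4=12, 8+6=1, 8+9=4
A + B = {0, 1, 3, 4, 5, 7, 9, 10, 11, 12}, so |A + B| = 10.
Verify: 10 ≥ 6? Yes ✓.

CD lower bound = 6, actual |A + B| = 10.


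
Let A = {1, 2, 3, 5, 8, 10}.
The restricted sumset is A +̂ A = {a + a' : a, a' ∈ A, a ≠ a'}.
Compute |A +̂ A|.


Restricted sumset: A +̂ A = {a + a' : a ∈ A, a' ∈ A, a ≠ a'}.
Equivalently, take A + A and drop any sum 2a that is achievable ONLY as a + a for a ∈ A (i.e. sums representable only with equal summands).
Enumerate pairs (a, a') with a < a' (symmetric, so each unordered pair gives one sum; this covers all a ≠ a'):
  1 + 2 = 3
  1 + 3 = 4
  1 + 5 = 6
  1 + 8 = 9
  1 + 10 = 11
  2 + 3 = 5
  2 + 5 = 7
  2 + 8 = 10
  2 + 10 = 12
  3 + 5 = 8
  3 + 8 = 11
  3 + 10 = 13
  5 + 8 = 13
  5 + 10 = 15
  8 + 10 = 18
Collected distinct sums: {3, 4, 5, 6, 7, 8, 9, 10, 11, 12, 13, 15, 18}
|A +̂ A| = 13
(Reference bound: |A +̂ A| ≥ 2|A| - 3 for |A| ≥ 2, with |A| = 6 giving ≥ 9.)

|A +̂ A| = 13


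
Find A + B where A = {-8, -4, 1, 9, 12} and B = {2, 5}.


A + B = {a + b : a ∈ A, b ∈ B}.
Enumerate all |A|·|B| = 5·2 = 10 pairs (a, b) and collect distinct sums.
a = -8: -8+2=-6, -8+5=-3
a = -4: -4+2=-2, -4+5=1
a = 1: 1+2=3, 1+5=6
a = 9: 9+2=11, 9+5=14
a = 12: 12+2=14, 12+5=17
Collecting distinct sums: A + B = {-6, -3, -2, 1, 3, 6, 11, 14, 17}
|A + B| = 9

A + B = {-6, -3, -2, 1, 3, 6, 11, 14, 17}


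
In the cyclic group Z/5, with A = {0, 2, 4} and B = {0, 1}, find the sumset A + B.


Work in Z/5Z: reduce every sum a + b modulo 5.
Enumerate all 6 pairs:
a = 0: 0+0=0, 0+1=1
a = 2: 2+0=2, 2+1=3
a = 4: 4+0=4, 4+1=0
Distinct residues collected: {0, 1, 2, 3, 4}
|A + B| = 5 (out of 5 total residues).

A + B = {0, 1, 2, 3, 4}


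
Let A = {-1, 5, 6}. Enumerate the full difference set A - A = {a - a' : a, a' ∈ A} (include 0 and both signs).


A - A = {a - a' : a, a' ∈ A}.
Compute a - a' for each ordered pair (a, a'):
a = -1: -1--1=0, -1-5=-6, -1-6=-7
a = 5: 5--1=6, 5-5=0, 5-6=-1
a = 6: 6--1=7, 6-5=1, 6-6=0
Collecting distinct values (and noting 0 appears from a-a):
A - A = {-7, -6, -1, 0, 1, 6, 7}
|A - A| = 7

A - A = {-7, -6, -1, 0, 1, 6, 7}


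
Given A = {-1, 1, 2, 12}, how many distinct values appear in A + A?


A + A = {a + a' : a, a' ∈ A}; |A| = 4.
General bounds: 2|A| - 1 ≤ |A + A| ≤ |A|(|A|+1)/2, i.e. 7 ≤ |A + A| ≤ 10.
Lower bound 2|A|-1 is attained iff A is an arithmetic progression.
Enumerate sums a + a' for a ≤ a' (symmetric, so this suffices):
a = -1: -1+-1=-2, -1+1=0, -1+2=1, -1+12=11
a = 1: 1+1=2, 1+2=3, 1+12=13
a = 2: 2+2=4, 2+12=14
a = 12: 12+12=24
Distinct sums: {-2, 0, 1, 2, 3, 4, 11, 13, 14, 24}
|A + A| = 10

|A + A| = 10


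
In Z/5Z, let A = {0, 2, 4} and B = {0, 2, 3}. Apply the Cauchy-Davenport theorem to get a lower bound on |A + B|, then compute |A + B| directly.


Cauchy-Davenport: |A + B| ≥ min(p, |A| + |B| - 1) for A, B nonempty in Z/pZ.
|A| = 3, |B| = 3, p = 5.
CD lower bound = min(5, 3 + 3 - 1) = min(5, 5) = 5.
Compute A + B mod 5 directly:
a = 0: 0+0=0, 0+2=2, 0+3=3
a = 2: 2+0=2, 2+2=4, 2+3=0
a = 4: 4+0=4, 4+2=1, 4+3=2
A + B = {0, 1, 2, 3, 4}, so |A + B| = 5.
Verify: 5 ≥ 5? Yes ✓.

CD lower bound = 5, actual |A + B| = 5.


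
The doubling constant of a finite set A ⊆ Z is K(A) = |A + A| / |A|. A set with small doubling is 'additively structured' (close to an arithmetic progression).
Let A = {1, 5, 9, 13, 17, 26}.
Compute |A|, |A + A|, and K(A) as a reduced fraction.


|A| = 6.
Compute A + A by enumerating all 36 pairs.
A + A = {2, 6, 10, 14, 18, 22, 26, 27, 30, 31, 34, 35, 39, 43, 52}, so |A + A| = 15.
K = |A + A| / |A| = 15/6 = 5/2 ≈ 2.5000.
Reference: AP of size 6 gives K = 11/6 ≈ 1.8333; a fully generic set of size 6 gives K ≈ 3.5000.

|A| = 6, |A + A| = 15, K = 15/6 = 5/2.


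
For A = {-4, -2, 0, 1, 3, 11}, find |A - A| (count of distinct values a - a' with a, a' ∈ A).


A - A = {a - a' : a, a' ∈ A}; |A| = 6.
Bounds: 2|A|-1 ≤ |A - A| ≤ |A|² - |A| + 1, i.e. 11 ≤ |A - A| ≤ 31.
Note: 0 ∈ A - A always (from a - a). The set is symmetric: if d ∈ A - A then -d ∈ A - A.
Enumerate nonzero differences d = a - a' with a > a' (then include -d):
Positive differences: {1, 2, 3, 4, 5, 7, 8, 10, 11, 13, 15}
Full difference set: {0} ∪ (positive diffs) ∪ (negative diffs).
|A - A| = 1 + 2·11 = 23 (matches direct enumeration: 23).

|A - A| = 23


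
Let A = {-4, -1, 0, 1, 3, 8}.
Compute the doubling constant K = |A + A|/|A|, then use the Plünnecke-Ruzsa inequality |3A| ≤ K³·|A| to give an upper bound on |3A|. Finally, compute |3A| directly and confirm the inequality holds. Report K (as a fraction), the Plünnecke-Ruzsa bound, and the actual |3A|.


|A| = 6.
Step 1: Compute A + A by enumerating all 36 pairs.
A + A = {-8, -5, -4, -3, -2, -1, 0, 1, 2, 3, 4, 6, 7, 8, 9, 11, 16}, so |A + A| = 17.
Step 2: Doubling constant K = |A + A|/|A| = 17/6 = 17/6 ≈ 2.8333.
Step 3: Plünnecke-Ruzsa gives |3A| ≤ K³·|A| = (2.8333)³ · 6 ≈ 136.4722.
Step 4: Compute 3A = A + A + A directly by enumerating all triples (a,b,c) ∈ A³; |3A| = 29.
Step 5: Check 29 ≤ 136.4722? Yes ✓.

K = 17/6, Plünnecke-Ruzsa bound K³|A| ≈ 136.4722, |3A| = 29, inequality holds.


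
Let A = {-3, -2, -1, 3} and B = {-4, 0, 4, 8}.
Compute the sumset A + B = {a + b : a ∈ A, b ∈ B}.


A + B = {a + b : a ∈ A, b ∈ B}.
Enumerate all |A|·|B| = 4·4 = 16 pairs (a, b) and collect distinct sums.
a = -3: -3+-4=-7, -3+0=-3, -3+4=1, -3+8=5
a = -2: -2+-4=-6, -2+0=-2, -2+4=2, -2+8=6
a = -1: -1+-4=-5, -1+0=-1, -1+4=3, -1+8=7
a = 3: 3+-4=-1, 3+0=3, 3+4=7, 3+8=11
Collecting distinct sums: A + B = {-7, -6, -5, -3, -2, -1, 1, 2, 3, 5, 6, 7, 11}
|A + B| = 13

A + B = {-7, -6, -5, -3, -2, -1, 1, 2, 3, 5, 6, 7, 11}


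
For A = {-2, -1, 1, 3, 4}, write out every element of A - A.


A - A = {a - a' : a, a' ∈ A}.
Compute a - a' for each ordered pair (a, a'):
a = -2: -2--2=0, -2--1=-1, -2-1=-3, -2-3=-5, -2-4=-6
a = -1: -1--2=1, -1--1=0, -1-1=-2, -1-3=-4, -1-4=-5
a = 1: 1--2=3, 1--1=2, 1-1=0, 1-3=-2, 1-4=-3
a = 3: 3--2=5, 3--1=4, 3-1=2, 3-3=0, 3-4=-1
a = 4: 4--2=6, 4--1=5, 4-1=3, 4-3=1, 4-4=0
Collecting distinct values (and noting 0 appears from a-a):
A - A = {-6, -5, -4, -3, -2, -1, 0, 1, 2, 3, 4, 5, 6}
|A - A| = 13

A - A = {-6, -5, -4, -3, -2, -1, 0, 1, 2, 3, 4, 5, 6}


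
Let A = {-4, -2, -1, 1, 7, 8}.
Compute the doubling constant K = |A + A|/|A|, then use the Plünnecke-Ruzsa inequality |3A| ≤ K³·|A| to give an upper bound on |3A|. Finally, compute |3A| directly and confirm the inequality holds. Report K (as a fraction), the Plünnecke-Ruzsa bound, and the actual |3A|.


|A| = 6.
Step 1: Compute A + A by enumerating all 36 pairs.
A + A = {-8, -6, -5, -4, -3, -2, -1, 0, 2, 3, 4, 5, 6, 7, 8, 9, 14, 15, 16}, so |A + A| = 19.
Step 2: Doubling constant K = |A + A|/|A| = 19/6 = 19/6 ≈ 3.1667.
Step 3: Plünnecke-Ruzsa gives |3A| ≤ K³·|A| = (3.1667)³ · 6 ≈ 190.5278.
Step 4: Compute 3A = A + A + A directly by enumerating all triples (a,b,c) ∈ A³; |3A| = 33.
Step 5: Check 33 ≤ 190.5278? Yes ✓.

K = 19/6, Plünnecke-Ruzsa bound K³|A| ≈ 190.5278, |3A| = 33, inequality holds.


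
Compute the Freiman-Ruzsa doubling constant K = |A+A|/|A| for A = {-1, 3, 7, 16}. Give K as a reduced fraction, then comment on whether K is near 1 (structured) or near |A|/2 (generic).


|A| = 4.
Compute A + A by enumerating all 16 pairs.
A + A = {-2, 2, 6, 10, 14, 15, 19, 23, 32}, so |A + A| = 9.
K = |A + A| / |A| = 9/4 (already in lowest terms) ≈ 2.2500.
Reference: AP of size 4 gives K = 7/4 ≈ 1.7500; a fully generic set of size 4 gives K ≈ 2.5000.

|A| = 4, |A + A| = 9, K = 9/4.


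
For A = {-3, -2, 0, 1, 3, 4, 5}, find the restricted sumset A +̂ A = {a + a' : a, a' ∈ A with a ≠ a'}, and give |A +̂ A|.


Restricted sumset: A +̂ A = {a + a' : a ∈ A, a' ∈ A, a ≠ a'}.
Equivalently, take A + A and drop any sum 2a that is achievable ONLY as a + a for a ∈ A (i.e. sums representable only with equal summands).
Enumerate pairs (a, a') with a < a' (symmetric, so each unordered pair gives one sum; this covers all a ≠ a'):
  -3 + -2 = -5
  -3 + 0 = -3
  -3 + 1 = -2
  -3 + 3 = 0
  -3 + 4 = 1
  -3 + 5 = 2
  -2 + 0 = -2
  -2 + 1 = -1
  -2 + 3 = 1
  -2 + 4 = 2
  -2 + 5 = 3
  0 + 1 = 1
  0 + 3 = 3
  0 + 4 = 4
  0 + 5 = 5
  1 + 3 = 4
  1 + 4 = 5
  1 + 5 = 6
  3 + 4 = 7
  3 + 5 = 8
  4 + 5 = 9
Collected distinct sums: {-5, -3, -2, -1, 0, 1, 2, 3, 4, 5, 6, 7, 8, 9}
|A +̂ A| = 14
(Reference bound: |A +̂ A| ≥ 2|A| - 3 for |A| ≥ 2, with |A| = 7 giving ≥ 11.)

|A +̂ A| = 14


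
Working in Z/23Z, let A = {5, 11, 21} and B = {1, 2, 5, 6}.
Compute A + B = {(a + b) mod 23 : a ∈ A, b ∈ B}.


Work in Z/23Z: reduce every sum a + b modulo 23.
Enumerate all 12 pairs:
a = 5: 5+1=6, 5+2=7, 5+5=10, 5+6=11
a = 11: 11+1=12, 11+2=13, 11+5=16, 11+6=17
a = 21: 21+1=22, 21+2=0, 21+5=3, 21+6=4
Distinct residues collected: {0, 3, 4, 6, 7, 10, 11, 12, 13, 16, 17, 22}
|A + B| = 12 (out of 23 total residues).

A + B = {0, 3, 4, 6, 7, 10, 11, 12, 13, 16, 17, 22}


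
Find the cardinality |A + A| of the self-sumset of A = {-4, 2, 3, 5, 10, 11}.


A + A = {a + a' : a, a' ∈ A}; |A| = 6.
General bounds: 2|A| - 1 ≤ |A + A| ≤ |A|(|A|+1)/2, i.e. 11 ≤ |A + A| ≤ 21.
Lower bound 2|A|-1 is attained iff A is an arithmetic progression.
Enumerate sums a + a' for a ≤ a' (symmetric, so this suffices):
a = -4: -4+-4=-8, -4+2=-2, -4+3=-1, -4+5=1, -4+10=6, -4+11=7
a = 2: 2+2=4, 2+3=5, 2+5=7, 2+10=12, 2+11=13
a = 3: 3+3=6, 3+5=8, 3+10=13, 3+11=14
a = 5: 5+5=10, 5+10=15, 5+11=16
a = 10: 10+10=20, 10+11=21
a = 11: 11+11=22
Distinct sums: {-8, -2, -1, 1, 4, 5, 6, 7, 8, 10, 12, 13, 14, 15, 16, 20, 21, 22}
|A + A| = 18

|A + A| = 18


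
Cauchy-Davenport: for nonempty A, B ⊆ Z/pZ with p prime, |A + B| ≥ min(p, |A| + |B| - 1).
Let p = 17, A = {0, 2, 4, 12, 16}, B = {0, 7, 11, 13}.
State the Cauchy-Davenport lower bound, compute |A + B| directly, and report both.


Cauchy-Davenport: |A + B| ≥ min(p, |A| + |B| - 1) for A, B nonempty in Z/pZ.
|A| = 5, |B| = 4, p = 17.
CD lower bound = min(17, 5 + 4 - 1) = min(17, 8) = 8.
Compute A + B mod 17 directly:
a = 0: 0+0=0, 0+7=7, 0+11=11, 0+13=13
a = 2: 2+0=2, 2+7=9, 2+11=13, 2+13=15
a = 4: 4+0=4, 4+7=11, 4+11=15, 4+13=0
a = 12: 12+0=12, 12+7=2, 12+11=6, 12+13=8
a = 16: 16+0=16, 16+7=6, 16+11=10, 16+13=12
A + B = {0, 2, 4, 6, 7, 8, 9, 10, 11, 12, 13, 15, 16}, so |A + B| = 13.
Verify: 13 ≥ 8? Yes ✓.

CD lower bound = 8, actual |A + B| = 13.


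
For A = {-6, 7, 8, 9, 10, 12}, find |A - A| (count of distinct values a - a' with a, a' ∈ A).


A - A = {a - a' : a, a' ∈ A}; |A| = 6.
Bounds: 2|A|-1 ≤ |A - A| ≤ |A|² - |A| + 1, i.e. 11 ≤ |A - A| ≤ 31.
Note: 0 ∈ A - A always (from a - a). The set is symmetric: if d ∈ A - A then -d ∈ A - A.
Enumerate nonzero differences d = a - a' with a > a' (then include -d):
Positive differences: {1, 2, 3, 4, 5, 13, 14, 15, 16, 18}
Full difference set: {0} ∪ (positive diffs) ∪ (negative diffs).
|A - A| = 1 + 2·10 = 21 (matches direct enumeration: 21).

|A - A| = 21


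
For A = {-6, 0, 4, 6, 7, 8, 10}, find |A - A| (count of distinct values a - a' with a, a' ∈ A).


A - A = {a - a' : a, a' ∈ A}; |A| = 7.
Bounds: 2|A|-1 ≤ |A - A| ≤ |A|² - |A| + 1, i.e. 13 ≤ |A - A| ≤ 43.
Note: 0 ∈ A - A always (from a - a). The set is symmetric: if d ∈ A - A then -d ∈ A - A.
Enumerate nonzero differences d = a - a' with a > a' (then include -d):
Positive differences: {1, 2, 3, 4, 6, 7, 8, 10, 12, 13, 14, 16}
Full difference set: {0} ∪ (positive diffs) ∪ (negative diffs).
|A - A| = 1 + 2·12 = 25 (matches direct enumeration: 25).

|A - A| = 25


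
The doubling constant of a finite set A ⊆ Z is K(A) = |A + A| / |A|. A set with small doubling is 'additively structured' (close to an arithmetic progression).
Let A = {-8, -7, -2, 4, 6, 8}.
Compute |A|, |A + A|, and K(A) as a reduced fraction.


|A| = 6.
Compute A + A by enumerating all 36 pairs.
A + A = {-16, -15, -14, -10, -9, -4, -3, -2, -1, 0, 1, 2, 4, 6, 8, 10, 12, 14, 16}, so |A + A| = 19.
K = |A + A| / |A| = 19/6 (already in lowest terms) ≈ 3.1667.
Reference: AP of size 6 gives K = 11/6 ≈ 1.8333; a fully generic set of size 6 gives K ≈ 3.5000.

|A| = 6, |A + A| = 19, K = 19/6.


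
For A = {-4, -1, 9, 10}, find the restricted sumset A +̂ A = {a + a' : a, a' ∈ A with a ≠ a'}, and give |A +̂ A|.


Restricted sumset: A +̂ A = {a + a' : a ∈ A, a' ∈ A, a ≠ a'}.
Equivalently, take A + A and drop any sum 2a that is achievable ONLY as a + a for a ∈ A (i.e. sums representable only with equal summands).
Enumerate pairs (a, a') with a < a' (symmetric, so each unordered pair gives one sum; this covers all a ≠ a'):
  -4 + -1 = -5
  -4 + 9 = 5
  -4 + 10 = 6
  -1 + 9 = 8
  -1 + 10 = 9
  9 + 10 = 19
Collected distinct sums: {-5, 5, 6, 8, 9, 19}
|A +̂ A| = 6
(Reference bound: |A +̂ A| ≥ 2|A| - 3 for |A| ≥ 2, with |A| = 4 giving ≥ 5.)

|A +̂ A| = 6


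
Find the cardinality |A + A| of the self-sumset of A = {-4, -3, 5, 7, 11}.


A + A = {a + a' : a, a' ∈ A}; |A| = 5.
General bounds: 2|A| - 1 ≤ |A + A| ≤ |A|(|A|+1)/2, i.e. 9 ≤ |A + A| ≤ 15.
Lower bound 2|A|-1 is attained iff A is an arithmetic progression.
Enumerate sums a + a' for a ≤ a' (symmetric, so this suffices):
a = -4: -4+-4=-8, -4+-3=-7, -4+5=1, -4+7=3, -4+11=7
a = -3: -3+-3=-6, -3+5=2, -3+7=4, -3+11=8
a = 5: 5+5=10, 5+7=12, 5+11=16
a = 7: 7+7=14, 7+11=18
a = 11: 11+11=22
Distinct sums: {-8, -7, -6, 1, 2, 3, 4, 7, 8, 10, 12, 14, 16, 18, 22}
|A + A| = 15

|A + A| = 15


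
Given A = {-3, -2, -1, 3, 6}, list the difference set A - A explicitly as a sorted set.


A - A = {a - a' : a, a' ∈ A}.
Compute a - a' for each ordered pair (a, a'):
a = -3: -3--3=0, -3--2=-1, -3--1=-2, -3-3=-6, -3-6=-9
a = -2: -2--3=1, -2--2=0, -2--1=-1, -2-3=-5, -2-6=-8
a = -1: -1--3=2, -1--2=1, -1--1=0, -1-3=-4, -1-6=-7
a = 3: 3--3=6, 3--2=5, 3--1=4, 3-3=0, 3-6=-3
a = 6: 6--3=9, 6--2=8, 6--1=7, 6-3=3, 6-6=0
Collecting distinct values (and noting 0 appears from a-a):
A - A = {-9, -8, -7, -6, -5, -4, -3, -2, -1, 0, 1, 2, 3, 4, 5, 6, 7, 8, 9}
|A - A| = 19

A - A = {-9, -8, -7, -6, -5, -4, -3, -2, -1, 0, 1, 2, 3, 4, 5, 6, 7, 8, 9}


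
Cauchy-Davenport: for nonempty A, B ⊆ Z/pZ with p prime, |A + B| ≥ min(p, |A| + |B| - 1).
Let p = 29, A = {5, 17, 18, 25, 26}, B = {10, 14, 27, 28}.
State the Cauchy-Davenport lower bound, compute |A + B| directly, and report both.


Cauchy-Davenport: |A + B| ≥ min(p, |A| + |B| - 1) for A, B nonempty in Z/pZ.
|A| = 5, |B| = 4, p = 29.
CD lower bound = min(29, 5 + 4 - 1) = min(29, 8) = 8.
Compute A + B mod 29 directly:
a = 5: 5+10=15, 5+14=19, 5+27=3, 5+28=4
a = 17: 17+10=27, 17+14=2, 17+27=15, 17+28=16
a = 18: 18+10=28, 18+14=3, 18+27=16, 18+28=17
a = 25: 25+10=6, 25+14=10, 25+27=23, 25+28=24
a = 26: 26+10=7, 26+14=11, 26+27=24, 26+28=25
A + B = {2, 3, 4, 6, 7, 10, 11, 15, 16, 17, 19, 23, 24, 25, 27, 28}, so |A + B| = 16.
Verify: 16 ≥ 8? Yes ✓.

CD lower bound = 8, actual |A + B| = 16.


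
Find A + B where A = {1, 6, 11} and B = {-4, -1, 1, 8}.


A + B = {a + b : a ∈ A, b ∈ B}.
Enumerate all |A|·|B| = 3·4 = 12 pairs (a, b) and collect distinct sums.
a = 1: 1+-4=-3, 1+-1=0, 1+1=2, 1+8=9
a = 6: 6+-4=2, 6+-1=5, 6+1=7, 6+8=14
a = 11: 11+-4=7, 11+-1=10, 11+1=12, 11+8=19
Collecting distinct sums: A + B = {-3, 0, 2, 5, 7, 9, 10, 12, 14, 19}
|A + B| = 10

A + B = {-3, 0, 2, 5, 7, 9, 10, 12, 14, 19}


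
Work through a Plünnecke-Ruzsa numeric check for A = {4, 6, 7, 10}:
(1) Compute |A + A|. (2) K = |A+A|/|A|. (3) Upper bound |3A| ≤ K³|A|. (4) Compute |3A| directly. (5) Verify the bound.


|A| = 4.
Step 1: Compute A + A by enumerating all 16 pairs.
A + A = {8, 10, 11, 12, 13, 14, 16, 17, 20}, so |A + A| = 9.
Step 2: Doubling constant K = |A + A|/|A| = 9/4 = 9/4 ≈ 2.2500.
Step 3: Plünnecke-Ruzsa gives |3A| ≤ K³·|A| = (2.2500)³ · 4 ≈ 45.5625.
Step 4: Compute 3A = A + A + A directly by enumerating all triples (a,b,c) ∈ A³; |3A| = 15.
Step 5: Check 15 ≤ 45.5625? Yes ✓.

K = 9/4, Plünnecke-Ruzsa bound K³|A| ≈ 45.5625, |3A| = 15, inequality holds.


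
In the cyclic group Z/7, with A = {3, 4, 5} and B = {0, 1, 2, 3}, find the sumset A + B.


Work in Z/7Z: reduce every sum a + b modulo 7.
Enumerate all 12 pairs:
a = 3: 3+0=3, 3+1=4, 3+2=5, 3+3=6
a = 4: 4+0=4, 4+1=5, 4+2=6, 4+3=0
a = 5: 5+0=5, 5+1=6, 5+2=0, 5+3=1
Distinct residues collected: {0, 1, 3, 4, 5, 6}
|A + B| = 6 (out of 7 total residues).

A + B = {0, 1, 3, 4, 5, 6}


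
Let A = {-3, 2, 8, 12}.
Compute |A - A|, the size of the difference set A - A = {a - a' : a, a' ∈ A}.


A - A = {a - a' : a, a' ∈ A}; |A| = 4.
Bounds: 2|A|-1 ≤ |A - A| ≤ |A|² - |A| + 1, i.e. 7 ≤ |A - A| ≤ 13.
Note: 0 ∈ A - A always (from a - a). The set is symmetric: if d ∈ A - A then -d ∈ A - A.
Enumerate nonzero differences d = a - a' with a > a' (then include -d):
Positive differences: {4, 5, 6, 10, 11, 15}
Full difference set: {0} ∪ (positive diffs) ∪ (negative diffs).
|A - A| = 1 + 2·6 = 13 (matches direct enumeration: 13).

|A - A| = 13


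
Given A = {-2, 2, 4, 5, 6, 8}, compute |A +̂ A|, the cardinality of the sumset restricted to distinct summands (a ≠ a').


Restricted sumset: A +̂ A = {a + a' : a ∈ A, a' ∈ A, a ≠ a'}.
Equivalently, take A + A and drop any sum 2a that is achievable ONLY as a + a for a ∈ A (i.e. sums representable only with equal summands).
Enumerate pairs (a, a') with a < a' (symmetric, so each unordered pair gives one sum; this covers all a ≠ a'):
  -2 + 2 = 0
  -2 + 4 = 2
  -2 + 5 = 3
  -2 + 6 = 4
  -2 + 8 = 6
  2 + 4 = 6
  2 + 5 = 7
  2 + 6 = 8
  2 + 8 = 10
  4 + 5 = 9
  4 + 6 = 10
  4 + 8 = 12
  5 + 6 = 11
  5 + 8 = 13
  6 + 8 = 14
Collected distinct sums: {0, 2, 3, 4, 6, 7, 8, 9, 10, 11, 12, 13, 14}
|A +̂ A| = 13
(Reference bound: |A +̂ A| ≥ 2|A| - 3 for |A| ≥ 2, with |A| = 6 giving ≥ 9.)

|A +̂ A| = 13


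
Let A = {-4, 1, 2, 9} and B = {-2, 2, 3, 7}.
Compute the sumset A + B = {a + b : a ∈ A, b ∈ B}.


A + B = {a + b : a ∈ A, b ∈ B}.
Enumerate all |A|·|B| = 4·4 = 16 pairs (a, b) and collect distinct sums.
a = -4: -4+-2=-6, -4+2=-2, -4+3=-1, -4+7=3
a = 1: 1+-2=-1, 1+2=3, 1+3=4, 1+7=8
a = 2: 2+-2=0, 2+2=4, 2+3=5, 2+7=9
a = 9: 9+-2=7, 9+2=11, 9+3=12, 9+7=16
Collecting distinct sums: A + B = {-6, -2, -1, 0, 3, 4, 5, 7, 8, 9, 11, 12, 16}
|A + B| = 13

A + B = {-6, -2, -1, 0, 3, 4, 5, 7, 8, 9, 11, 12, 16}


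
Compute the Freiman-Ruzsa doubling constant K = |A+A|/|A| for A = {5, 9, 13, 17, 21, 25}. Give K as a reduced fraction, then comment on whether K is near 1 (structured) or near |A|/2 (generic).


|A| = 6.
Compute A + A by enumerating all 36 pairs.
A + A = {10, 14, 18, 22, 26, 30, 34, 38, 42, 46, 50}, so |A + A| = 11.
K = |A + A| / |A| = 11/6 (already in lowest terms) ≈ 1.8333.
Reference: AP of size 6 gives K = 11/6 ≈ 1.8333; a fully generic set of size 6 gives K ≈ 3.5000.

|A| = 6, |A + A| = 11, K = 11/6.


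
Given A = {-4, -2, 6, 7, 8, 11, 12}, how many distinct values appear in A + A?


A + A = {a + a' : a, a' ∈ A}; |A| = 7.
General bounds: 2|A| - 1 ≤ |A + A| ≤ |A|(|A|+1)/2, i.e. 13 ≤ |A + A| ≤ 28.
Lower bound 2|A|-1 is attained iff A is an arithmetic progression.
Enumerate sums a + a' for a ≤ a' (symmetric, so this suffices):
a = -4: -4+-4=-8, -4+-2=-6, -4+6=2, -4+7=3, -4+8=4, -4+11=7, -4+12=8
a = -2: -2+-2=-4, -2+6=4, -2+7=5, -2+8=6, -2+11=9, -2+12=10
a = 6: 6+6=12, 6+7=13, 6+8=14, 6+11=17, 6+12=18
a = 7: 7+7=14, 7+8=15, 7+11=18, 7+12=19
a = 8: 8+8=16, 8+11=19, 8+12=20
a = 11: 11+11=22, 11+12=23
a = 12: 12+12=24
Distinct sums: {-8, -6, -4, 2, 3, 4, 5, 6, 7, 8, 9, 10, 12, 13, 14, 15, 16, 17, 18, 19, 20, 22, 23, 24}
|A + A| = 24

|A + A| = 24


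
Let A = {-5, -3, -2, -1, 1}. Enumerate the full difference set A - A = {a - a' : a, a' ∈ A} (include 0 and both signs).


A - A = {a - a' : a, a' ∈ A}.
Compute a - a' for each ordered pair (a, a'):
a = -5: -5--5=0, -5--3=-2, -5--2=-3, -5--1=-4, -5-1=-6
a = -3: -3--5=2, -3--3=0, -3--2=-1, -3--1=-2, -3-1=-4
a = -2: -2--5=3, -2--3=1, -2--2=0, -2--1=-1, -2-1=-3
a = -1: -1--5=4, -1--3=2, -1--2=1, -1--1=0, -1-1=-2
a = 1: 1--5=6, 1--3=4, 1--2=3, 1--1=2, 1-1=0
Collecting distinct values (and noting 0 appears from a-a):
A - A = {-6, -4, -3, -2, -1, 0, 1, 2, 3, 4, 6}
|A - A| = 11

A - A = {-6, -4, -3, -2, -1, 0, 1, 2, 3, 4, 6}


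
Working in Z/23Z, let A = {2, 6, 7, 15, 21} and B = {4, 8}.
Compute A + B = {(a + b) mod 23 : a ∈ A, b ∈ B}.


Work in Z/23Z: reduce every sum a + b modulo 23.
Enumerate all 10 pairs:
a = 2: 2+4=6, 2+8=10
a = 6: 6+4=10, 6+8=14
a = 7: 7+4=11, 7+8=15
a = 15: 15+4=19, 15+8=0
a = 21: 21+4=2, 21+8=6
Distinct residues collected: {0, 2, 6, 10, 11, 14, 15, 19}
|A + B| = 8 (out of 23 total residues).

A + B = {0, 2, 6, 10, 11, 14, 15, 19}


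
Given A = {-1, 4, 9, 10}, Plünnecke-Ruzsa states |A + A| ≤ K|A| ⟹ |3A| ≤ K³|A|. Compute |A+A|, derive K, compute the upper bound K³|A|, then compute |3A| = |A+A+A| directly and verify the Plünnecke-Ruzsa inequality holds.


|A| = 4.
Step 1: Compute A + A by enumerating all 16 pairs.
A + A = {-2, 3, 8, 9, 13, 14, 18, 19, 20}, so |A + A| = 9.
Step 2: Doubling constant K = |A + A|/|A| = 9/4 = 9/4 ≈ 2.2500.
Step 3: Plünnecke-Ruzsa gives |3A| ≤ K³·|A| = (2.2500)³ · 4 ≈ 45.5625.
Step 4: Compute 3A = A + A + A directly by enumerating all triples (a,b,c) ∈ A³; |3A| = 16.
Step 5: Check 16 ≤ 45.5625? Yes ✓.

K = 9/4, Plünnecke-Ruzsa bound K³|A| ≈ 45.5625, |3A| = 16, inequality holds.


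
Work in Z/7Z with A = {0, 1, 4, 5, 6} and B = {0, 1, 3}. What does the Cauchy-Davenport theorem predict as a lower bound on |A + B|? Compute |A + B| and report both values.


Cauchy-Davenport: |A + B| ≥ min(p, |A| + |B| - 1) for A, B nonempty in Z/pZ.
|A| = 5, |B| = 3, p = 7.
CD lower bound = min(7, 5 + 3 - 1) = min(7, 7) = 7.
Compute A + B mod 7 directly:
a = 0: 0+0=0, 0+1=1, 0+3=3
a = 1: 1+0=1, 1+1=2, 1+3=4
a = 4: 4+0=4, 4+1=5, 4+3=0
a = 5: 5+0=5, 5+1=6, 5+3=1
a = 6: 6+0=6, 6+1=0, 6+3=2
A + B = {0, 1, 2, 3, 4, 5, 6}, so |A + B| = 7.
Verify: 7 ≥ 7? Yes ✓.

CD lower bound = 7, actual |A + B| = 7.


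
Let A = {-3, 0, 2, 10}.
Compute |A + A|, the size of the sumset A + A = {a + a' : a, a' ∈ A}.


A + A = {a + a' : a, a' ∈ A}; |A| = 4.
General bounds: 2|A| - 1 ≤ |A + A| ≤ |A|(|A|+1)/2, i.e. 7 ≤ |A + A| ≤ 10.
Lower bound 2|A|-1 is attained iff A is an arithmetic progression.
Enumerate sums a + a' for a ≤ a' (symmetric, so this suffices):
a = -3: -3+-3=-6, -3+0=-3, -3+2=-1, -3+10=7
a = 0: 0+0=0, 0+2=2, 0+10=10
a = 2: 2+2=4, 2+10=12
a = 10: 10+10=20
Distinct sums: {-6, -3, -1, 0, 2, 4, 7, 10, 12, 20}
|A + A| = 10

|A + A| = 10


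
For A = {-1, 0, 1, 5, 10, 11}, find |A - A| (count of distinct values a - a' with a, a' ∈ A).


A - A = {a - a' : a, a' ∈ A}; |A| = 6.
Bounds: 2|A|-1 ≤ |A - A| ≤ |A|² - |A| + 1, i.e. 11 ≤ |A - A| ≤ 31.
Note: 0 ∈ A - A always (from a - a). The set is symmetric: if d ∈ A - A then -d ∈ A - A.
Enumerate nonzero differences d = a - a' with a > a' (then include -d):
Positive differences: {1, 2, 4, 5, 6, 9, 10, 11, 12}
Full difference set: {0} ∪ (positive diffs) ∪ (negative diffs).
|A - A| = 1 + 2·9 = 19 (matches direct enumeration: 19).

|A - A| = 19


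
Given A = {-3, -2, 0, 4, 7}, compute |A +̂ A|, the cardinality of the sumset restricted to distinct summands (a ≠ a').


Restricted sumset: A +̂ A = {a + a' : a ∈ A, a' ∈ A, a ≠ a'}.
Equivalently, take A + A and drop any sum 2a that is achievable ONLY as a + a for a ∈ A (i.e. sums representable only with equal summands).
Enumerate pairs (a, a') with a < a' (symmetric, so each unordered pair gives one sum; this covers all a ≠ a'):
  -3 + -2 = -5
  -3 + 0 = -3
  -3 + 4 = 1
  -3 + 7 = 4
  -2 + 0 = -2
  -2 + 4 = 2
  -2 + 7 = 5
  0 + 4 = 4
  0 + 7 = 7
  4 + 7 = 11
Collected distinct sums: {-5, -3, -2, 1, 2, 4, 5, 7, 11}
|A +̂ A| = 9
(Reference bound: |A +̂ A| ≥ 2|A| - 3 for |A| ≥ 2, with |A| = 5 giving ≥ 7.)

|A +̂ A| = 9


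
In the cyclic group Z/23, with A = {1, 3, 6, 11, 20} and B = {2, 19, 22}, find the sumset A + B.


Work in Z/23Z: reduce every sum a + b modulo 23.
Enumerate all 15 pairs:
a = 1: 1+2=3, 1+19=20, 1+22=0
a = 3: 3+2=5, 3+19=22, 3+22=2
a = 6: 6+2=8, 6+19=2, 6+22=5
a = 11: 11+2=13, 11+19=7, 11+22=10
a = 20: 20+2=22, 20+19=16, 20+22=19
Distinct residues collected: {0, 2, 3, 5, 7, 8, 10, 13, 16, 19, 20, 22}
|A + B| = 12 (out of 23 total residues).

A + B = {0, 2, 3, 5, 7, 8, 10, 13, 16, 19, 20, 22}


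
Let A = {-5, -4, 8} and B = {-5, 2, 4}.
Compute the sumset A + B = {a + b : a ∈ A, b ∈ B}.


A + B = {a + b : a ∈ A, b ∈ B}.
Enumerate all |A|·|B| = 3·3 = 9 pairs (a, b) and collect distinct sums.
a = -5: -5+-5=-10, -5+2=-3, -5+4=-1
a = -4: -4+-5=-9, -4+2=-2, -4+4=0
a = 8: 8+-5=3, 8+2=10, 8+4=12
Collecting distinct sums: A + B = {-10, -9, -3, -2, -1, 0, 3, 10, 12}
|A + B| = 9

A + B = {-10, -9, -3, -2, -1, 0, 3, 10, 12}


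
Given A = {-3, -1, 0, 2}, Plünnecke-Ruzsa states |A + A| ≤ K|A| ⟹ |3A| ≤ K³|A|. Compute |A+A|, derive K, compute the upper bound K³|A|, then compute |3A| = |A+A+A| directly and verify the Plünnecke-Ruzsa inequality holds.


|A| = 4.
Step 1: Compute A + A by enumerating all 16 pairs.
A + A = {-6, -4, -3, -2, -1, 0, 1, 2, 4}, so |A + A| = 9.
Step 2: Doubling constant K = |A + A|/|A| = 9/4 = 9/4 ≈ 2.2500.
Step 3: Plünnecke-Ruzsa gives |3A| ≤ K³·|A| = (2.2500)³ · 4 ≈ 45.5625.
Step 4: Compute 3A = A + A + A directly by enumerating all triples (a,b,c) ∈ A³; |3A| = 14.
Step 5: Check 14 ≤ 45.5625? Yes ✓.

K = 9/4, Plünnecke-Ruzsa bound K³|A| ≈ 45.5625, |3A| = 14, inequality holds.
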